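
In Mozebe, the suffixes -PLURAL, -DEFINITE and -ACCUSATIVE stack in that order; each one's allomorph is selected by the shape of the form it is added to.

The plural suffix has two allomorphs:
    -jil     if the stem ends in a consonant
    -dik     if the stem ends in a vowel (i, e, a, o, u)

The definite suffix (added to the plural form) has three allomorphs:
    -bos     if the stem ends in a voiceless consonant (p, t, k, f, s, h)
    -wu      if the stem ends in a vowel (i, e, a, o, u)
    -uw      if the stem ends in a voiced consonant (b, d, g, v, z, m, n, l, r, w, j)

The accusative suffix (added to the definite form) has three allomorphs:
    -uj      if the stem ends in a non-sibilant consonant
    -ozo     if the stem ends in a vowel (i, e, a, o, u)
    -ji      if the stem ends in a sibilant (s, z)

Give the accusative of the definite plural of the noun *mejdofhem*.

mejdofhemjiluwuj

*mejdofhem*: final sound = /m/, a consonant → -jil → *mejdofhemjil*.
Since the final sound of the plural form *mejdofhemjil* is /l/ (a voiced consonant), it takes -uw, giving *mejdofhemjiluw*.
Since the final sound of the definite form *mejdofhemjiluw* is /w/ (a non-sibilant consonant), it takes -uj, giving *mejdofhemjiluwuj*.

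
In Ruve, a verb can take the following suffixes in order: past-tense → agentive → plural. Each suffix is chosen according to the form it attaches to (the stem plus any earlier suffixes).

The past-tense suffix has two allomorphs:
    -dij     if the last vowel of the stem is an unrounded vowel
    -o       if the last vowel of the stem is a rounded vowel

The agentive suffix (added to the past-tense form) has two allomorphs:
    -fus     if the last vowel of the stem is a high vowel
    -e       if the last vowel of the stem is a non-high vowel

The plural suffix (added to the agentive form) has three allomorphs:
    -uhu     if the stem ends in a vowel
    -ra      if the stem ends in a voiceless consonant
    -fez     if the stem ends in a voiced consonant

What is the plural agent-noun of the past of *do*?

dooeuhu

*do*: last vowel = /o/, a rounded vowel → -o → *doo*.
Since the last vowel of the past-tense form *doo* is /o/ (a non-high vowel), it takes -e, giving *dooe*.
Since the final sound of the agentive form *dooe* is /e/ (a vowel), it takes -uhu, giving *dooeuhu*.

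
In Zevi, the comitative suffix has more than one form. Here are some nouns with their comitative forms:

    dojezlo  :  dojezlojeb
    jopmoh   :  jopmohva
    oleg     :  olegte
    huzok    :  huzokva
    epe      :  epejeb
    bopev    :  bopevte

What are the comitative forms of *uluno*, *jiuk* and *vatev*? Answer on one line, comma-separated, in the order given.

ulunojeb, jiukva, vatevte

The suffix is conditioned by the final sound: -va when the stem ends in a voiceless consonant (*jopmoh*, *huzok*); -te when the stem ends in a voiced consonant (*oleg*, *bopev*); -jeb when the stem ends in a vowel (*dojezlo*, *epe*).
Since the final sound of *uluno* is /o/ (a vowel), it takes -jeb, giving *ulunojeb*.
*jiuk*: final sound = /k/, a voiceless consonant → -va → *jiukva*.
*vatev*: final sound = /v/, a voiced consonant → -te → *vatevte*.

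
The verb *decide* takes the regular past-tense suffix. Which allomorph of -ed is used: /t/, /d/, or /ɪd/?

The stem *decide* ends in /t/ or /d/.
The -ed suffix is realized as /ɪd/ after /t, d/; as /t/ after other voiceless consonants; and as /d/ after other voiced sounds.
So -ed on *decide* is pronounced /ɪd/.

/ɪd/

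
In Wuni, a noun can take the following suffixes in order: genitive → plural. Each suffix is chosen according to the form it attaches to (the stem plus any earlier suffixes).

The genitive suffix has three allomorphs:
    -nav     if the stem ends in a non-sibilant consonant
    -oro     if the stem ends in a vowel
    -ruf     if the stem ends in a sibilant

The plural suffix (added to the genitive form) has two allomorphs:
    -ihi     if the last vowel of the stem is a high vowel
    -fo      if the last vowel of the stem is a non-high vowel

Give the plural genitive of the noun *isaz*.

isazrufihi

*isaz*: final sound = /z/, a sibilant → -ruf → *isazruf*.
The genitive form *isazruf* — last vowel /u/ (a high vowel) → -ihi → *isazrufihi*.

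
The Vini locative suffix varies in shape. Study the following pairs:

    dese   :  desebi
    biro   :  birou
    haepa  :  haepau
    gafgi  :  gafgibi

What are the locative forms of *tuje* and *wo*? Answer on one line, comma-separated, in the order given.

The suffix is conditioned by the last vowel: -bi when the last vowel of the stem is a front vowel (*dese*, *gafgi*); -u when the last vowel of the stem is a back vowel (*biro*, *haepa*).
*tuje*: last vowel = /e/, a front vowel → -bi → *tujebi*.
*wo*: last vowel = /o/, a back vowel → -u → *wou*.

tujebi, wou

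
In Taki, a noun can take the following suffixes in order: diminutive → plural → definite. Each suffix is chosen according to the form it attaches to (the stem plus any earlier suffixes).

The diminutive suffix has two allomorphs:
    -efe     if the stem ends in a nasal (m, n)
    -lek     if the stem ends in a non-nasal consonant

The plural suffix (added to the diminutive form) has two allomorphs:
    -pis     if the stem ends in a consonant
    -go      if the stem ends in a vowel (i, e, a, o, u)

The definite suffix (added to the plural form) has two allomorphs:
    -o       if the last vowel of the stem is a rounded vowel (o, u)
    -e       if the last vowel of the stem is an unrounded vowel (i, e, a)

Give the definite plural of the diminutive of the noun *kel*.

kellekpise

The final consonant of *kel* is /l/, which is non-nasal, so the diminutive suffix is -lek, giving *kellek*.
The diminutive form *kellek*: final sound = /k/, a consonant → -pis → *kellekpis*.
The plural form *kellekpis*: last vowel = /i/, an unrounded vowel → -e → *kellekpise*.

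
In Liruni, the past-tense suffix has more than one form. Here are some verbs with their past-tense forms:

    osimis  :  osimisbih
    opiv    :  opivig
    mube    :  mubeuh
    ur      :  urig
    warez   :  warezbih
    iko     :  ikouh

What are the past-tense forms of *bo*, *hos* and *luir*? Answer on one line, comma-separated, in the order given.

bouh, hosbih, luirig

The pattern is sibilance of the final sound: -bih when the stem ends in a sibilant (*osimis*, *warez*); -ig when the stem ends in a non-sibilant consonant (*opiv*, *ur*); -uh when the stem ends in a vowel (*mube*, *iko*).
*bo*: final sound = /o/, a vowel → -uh → *bouh*.
*hos* — final sound /s/ (a sibilant) → -bih → *hosbih*.
*luir* — final sound /r/ (a non-sibilant consonant) → -ig → *luirig*.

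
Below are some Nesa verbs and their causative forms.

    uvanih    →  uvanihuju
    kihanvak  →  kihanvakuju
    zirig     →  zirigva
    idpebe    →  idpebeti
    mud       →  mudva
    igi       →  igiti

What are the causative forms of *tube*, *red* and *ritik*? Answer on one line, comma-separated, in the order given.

tubeti, redva, ritikuju

The alternation tracks the final sound of the stem — -uju when the stem ends in a voiceless consonant (*uvanih*, *kihanvak*); -va when the stem ends in a voiced consonant (*zirig*, *mud*); -ti when the stem ends in a vowel (*idpebe*, *igi*).
*tube* — final sound /e/ (a vowel) → -ti → *tubeti*.
*red*: final sound = /d/, a voiced consonant → -va → *redva*.
The final sound of *ritik* is /k/, which is a voiceless consonant, so the suffix is -uju, giving *ritikuju*.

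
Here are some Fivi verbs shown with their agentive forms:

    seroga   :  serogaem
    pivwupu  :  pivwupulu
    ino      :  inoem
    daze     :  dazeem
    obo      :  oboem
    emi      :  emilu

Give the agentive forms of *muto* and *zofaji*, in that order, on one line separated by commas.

mutoem, zofajilu

The pattern is height harmony: -lu when the last vowel of the stem is a high vowel (*pivwupu*, *emi*); -em when the last vowel of the stem is a non-high vowel (*seroga*, *ino*, *daze*, *obo*).
*muto* — last vowel /o/ (a non-high vowel) → -em → *mutoem*.
*zofaji*: last vowel = /i/, a high vowel → -lu → *zofajilu*.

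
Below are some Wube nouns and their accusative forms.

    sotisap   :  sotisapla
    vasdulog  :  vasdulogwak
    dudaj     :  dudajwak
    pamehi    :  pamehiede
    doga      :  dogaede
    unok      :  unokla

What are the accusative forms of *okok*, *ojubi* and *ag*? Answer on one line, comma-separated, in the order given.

Looking at the final sound of each stem: -la when the stem ends in a voiceless consonant (*sotisap*, *unok*); -wak when the stem ends in a voiced consonant (*vasdulog*, *dudaj*); -ede when the stem ends in a vowel (*pamehi*, *doga*).
*okok*: final sound = /k/, a voiceless consonant → -la → *okokla*.
*ojubi* — final sound /i/ (a vowel) → -ede → *ojubiede*.
*ag* — final sound /g/ (a voiced consonant) → -wak → *agwak*.

okokla, ojubiede, agwak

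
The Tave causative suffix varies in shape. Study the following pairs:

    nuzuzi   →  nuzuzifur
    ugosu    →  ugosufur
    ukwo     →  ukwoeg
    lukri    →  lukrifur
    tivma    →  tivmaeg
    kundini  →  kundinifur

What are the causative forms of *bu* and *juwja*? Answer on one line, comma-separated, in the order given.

The suffix is conditioned by the last vowel: -fur when the last vowel of the stem is a high vowel (*nuzuzi*, *ugosu*, *lukri*, *kundini*); -eg when the last vowel of the stem is a non-high vowel (*ukwo*, *tivma*).
The last vowel of *bu* is /u/, which is a high vowel, so the suffix is -fur, giving *bufur*.
*juwja*: last vowel = /a/, a non-high vowel → -eg → *juwjaeg*.

bufur, juwjaeg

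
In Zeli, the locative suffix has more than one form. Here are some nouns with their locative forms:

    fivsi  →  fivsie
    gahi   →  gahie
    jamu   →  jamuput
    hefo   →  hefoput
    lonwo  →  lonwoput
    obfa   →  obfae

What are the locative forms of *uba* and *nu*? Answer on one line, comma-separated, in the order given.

The alternation tracks the last vowel of the stem — -put when the last vowel of the stem is a rounded vowel (*jamu*, *hefo*, *lonwo*); -e when the last vowel of the stem is an unrounded vowel (*fivsi*, *gahi*, *obfa*).
*uba* — last vowel /a/ (an unrounded vowel) → -e → *ubae*.
*nu* — last vowel /u/ (a rounded vowel) → -put → *nuput*.

ubae, nuput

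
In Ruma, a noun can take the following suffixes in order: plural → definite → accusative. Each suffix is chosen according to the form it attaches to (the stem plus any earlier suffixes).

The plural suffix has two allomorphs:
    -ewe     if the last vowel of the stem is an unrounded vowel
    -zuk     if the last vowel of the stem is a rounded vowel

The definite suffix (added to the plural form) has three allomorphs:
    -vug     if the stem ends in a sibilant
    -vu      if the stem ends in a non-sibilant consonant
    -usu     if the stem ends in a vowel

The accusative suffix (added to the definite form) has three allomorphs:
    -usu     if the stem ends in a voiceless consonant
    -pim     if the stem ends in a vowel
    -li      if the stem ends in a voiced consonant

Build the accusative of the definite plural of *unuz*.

unuzzukvupim

The last vowel of *unuz* is /u/, which is a rounded vowel, so the plural suffix is -zuk, giving *unuzzuk*.
The plural form *unuzzuk*: final sound = /k/, a non-sibilant consonant → -vu → *unuzzukvu*.
The definite form *unuzzukvu* — final sound /u/ (a vowel) → -pim → *unuzzukvupim*.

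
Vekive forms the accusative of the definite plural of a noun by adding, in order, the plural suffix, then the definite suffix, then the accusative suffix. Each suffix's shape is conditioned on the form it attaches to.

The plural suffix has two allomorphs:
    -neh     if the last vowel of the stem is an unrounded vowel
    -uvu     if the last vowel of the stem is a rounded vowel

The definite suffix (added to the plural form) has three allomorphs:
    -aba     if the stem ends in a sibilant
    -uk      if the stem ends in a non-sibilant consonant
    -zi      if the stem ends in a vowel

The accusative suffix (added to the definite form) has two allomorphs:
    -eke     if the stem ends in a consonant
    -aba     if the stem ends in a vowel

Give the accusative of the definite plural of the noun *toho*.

tohouvuziaba

Since the last vowel of *toho* is /o/ (a rounded vowel), it takes -uvu, giving *tohouvu*.
The plural form *tohouvu* — final sound /u/ (a vowel) → -zi → *tohouvuzi*.
The definite form *tohouvuzi* — final sound /i/ (a vowel) → -aba → *tohouvuziaba*.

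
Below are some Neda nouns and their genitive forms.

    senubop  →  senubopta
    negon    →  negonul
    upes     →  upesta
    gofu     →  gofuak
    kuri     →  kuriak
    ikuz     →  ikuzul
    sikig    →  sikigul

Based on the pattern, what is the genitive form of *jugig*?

The suffix is conditioned by the final sound: -ta when the stem ends in a voiceless consonant (*senubop*, *upes*); -ul when the stem ends in a voiced consonant (*negon*, *ikuz*, *sikig*); -ak when the stem ends in a vowel (*gofu*, *kuri*).
*jugig*: final sound = /g/, a voiced consonant → -ul → *jugigul*.

jugigul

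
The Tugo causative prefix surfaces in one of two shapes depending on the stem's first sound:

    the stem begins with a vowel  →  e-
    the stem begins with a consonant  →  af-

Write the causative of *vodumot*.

afvodumot

The first sound of *vodumot* is /v/, which is a consonant, so the prefix is af-, giving *afvodumot*.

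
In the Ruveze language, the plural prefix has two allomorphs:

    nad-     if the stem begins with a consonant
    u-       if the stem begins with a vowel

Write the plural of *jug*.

*jug* — first sound /j/ (a consonant) → nad- → *nadjug*.

nadjug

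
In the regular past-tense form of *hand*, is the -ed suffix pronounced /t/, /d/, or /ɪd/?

The stem *hand* ends in /t/ or /d/.
The -ed suffix is realized as /ɪd/ after /t, d/; as /t/ after other voiceless consonants; and as /d/ after other voiced sounds.
So -ed on *hand* is pronounced /ɪd/.

/ɪd/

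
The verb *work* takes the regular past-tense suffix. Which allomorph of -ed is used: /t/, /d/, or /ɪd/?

The stem *work* ends in a voiceless consonant other than /t/.
The -ed suffix is realized as /ɪd/ after /t, d/; as /t/ after other voiceless consonants; and as /d/ after other voiced sounds.
So -ed on *work* is pronounced /t/.

/t/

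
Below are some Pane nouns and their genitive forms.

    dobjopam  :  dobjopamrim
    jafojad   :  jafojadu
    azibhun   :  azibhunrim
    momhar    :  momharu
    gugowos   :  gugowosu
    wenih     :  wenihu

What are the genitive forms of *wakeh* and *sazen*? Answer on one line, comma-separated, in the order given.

The pattern is nasality of the final consonant: -rim when the stem ends in a nasal (*dobjopam*, *azibhun*); -u when the stem ends in a non-nasal consonant (*jafojad*, *momhar*, *gugowos*, *wenih*).
The final consonant of *wakeh* is /h/, which is non-nasal, so the suffix is -u, giving *wakehu*.
The final consonant of *sazen* is /n/, which is a nasal, so the suffix is -rim, giving *sazenrim*.

wakehu, sazenrim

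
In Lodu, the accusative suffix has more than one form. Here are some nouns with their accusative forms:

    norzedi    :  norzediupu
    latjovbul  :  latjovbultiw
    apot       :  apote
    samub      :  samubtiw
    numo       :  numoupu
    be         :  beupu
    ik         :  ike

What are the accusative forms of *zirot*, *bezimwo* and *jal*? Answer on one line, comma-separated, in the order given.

The suffix is conditioned by the final sound: -e when the stem ends in a voiceless consonant (*apot*, *ik*); -tiw when the stem ends in a voiced consonant (*latjovbul*, *samub*); -upu when the stem ends in a vowel (*norzedi*, *numo*, *be*).
*zirot* — final sound /t/ (a voiceless consonant) → -e → *zirote*.
*bezimwo*: final sound = /o/, a vowel → -upu → *bezimwoupu*.
*jal*: final sound = /l/, a voiced consonant → -tiw → *jaltiw*.

zirote, bezimwoupu, jaltiw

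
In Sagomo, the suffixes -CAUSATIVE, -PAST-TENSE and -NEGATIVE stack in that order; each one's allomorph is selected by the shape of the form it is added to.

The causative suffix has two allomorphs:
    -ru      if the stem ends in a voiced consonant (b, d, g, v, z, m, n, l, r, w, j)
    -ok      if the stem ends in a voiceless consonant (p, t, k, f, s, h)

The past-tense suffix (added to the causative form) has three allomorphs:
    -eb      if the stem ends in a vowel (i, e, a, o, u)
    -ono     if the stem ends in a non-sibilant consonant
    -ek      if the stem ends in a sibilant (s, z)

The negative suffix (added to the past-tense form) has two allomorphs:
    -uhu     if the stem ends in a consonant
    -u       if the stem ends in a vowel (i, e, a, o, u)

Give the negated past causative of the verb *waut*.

wautokonou

*waut*: final consonant = /t/, voiceless → -ok → *wautok*.
The causative form *wautok*: final sound = /k/, a non-sibilant consonant → -ono → *wautokono*.
The past-tense form *wautokono* — final sound /o/ (a vowel) → -u → *wautokonou*.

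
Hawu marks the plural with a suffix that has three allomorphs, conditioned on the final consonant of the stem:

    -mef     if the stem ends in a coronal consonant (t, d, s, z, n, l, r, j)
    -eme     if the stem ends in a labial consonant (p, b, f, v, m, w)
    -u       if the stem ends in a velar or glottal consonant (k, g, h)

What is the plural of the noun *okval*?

okvalmef

Since the final consonant of *okval* is /l/ (coronal), it takes -mef, giving *okvalmef*.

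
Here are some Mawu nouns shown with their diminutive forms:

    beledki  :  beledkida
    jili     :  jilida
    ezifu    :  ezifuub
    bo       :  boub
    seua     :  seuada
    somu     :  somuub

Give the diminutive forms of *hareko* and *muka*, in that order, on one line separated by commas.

harekoub, mukada

The suffix is conditioned by the last vowel: -ub when the last vowel of the stem is a rounded vowel (*ezifu*, *bo*, *somu*); -da when the last vowel of the stem is an unrounded vowel (*beledki*, *jili*, *seua*).
*hareko* — last vowel /o/ (a rounded vowel) → -ub → *harekoub*.
*muka* — last vowel /a/ (an unrounded vowel) → -da → *mukada*.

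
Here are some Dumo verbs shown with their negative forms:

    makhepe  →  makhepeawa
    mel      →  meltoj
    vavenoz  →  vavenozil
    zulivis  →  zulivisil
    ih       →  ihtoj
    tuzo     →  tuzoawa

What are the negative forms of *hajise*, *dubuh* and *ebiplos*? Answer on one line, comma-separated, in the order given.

hajiseawa, dubuhtoj, ebiplosil

Looking at the final sound of each stem: -il when the stem ends in a sibilant (*vavenoz*, *zulivis*); -toj when the stem ends in a non-sibilant consonant (*mel*, *ih*); -awa when the stem ends in a vowel (*makhepe*, *tuzo*).
*hajise*: final sound = /e/, a vowel → -awa → *hajiseawa*.
The final sound of *dubuh* is /h/, which is a non-sibilant consonant, so the suffix is -toj, giving *dubuhtoj*.
Since the final sound of *ebiplos* is /s/ (a sibilant), it takes -il, giving *ebiplosil*.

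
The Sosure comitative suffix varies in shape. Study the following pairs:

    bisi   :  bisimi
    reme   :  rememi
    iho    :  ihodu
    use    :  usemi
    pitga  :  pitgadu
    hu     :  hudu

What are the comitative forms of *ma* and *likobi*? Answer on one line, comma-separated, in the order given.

The suffix is conditioned by the last vowel: -mi when the last vowel of the stem is a front vowel (*bisi*, *reme*, *use*); -du when the last vowel of the stem is a back vowel (*iho*, *pitga*, *hu*).
*ma* — last vowel /a/ (a back vowel) → -du → *madu*.
*likobi* — last vowel /i/ (a front vowel) → -mi → *likobimi*.

madu, likobimi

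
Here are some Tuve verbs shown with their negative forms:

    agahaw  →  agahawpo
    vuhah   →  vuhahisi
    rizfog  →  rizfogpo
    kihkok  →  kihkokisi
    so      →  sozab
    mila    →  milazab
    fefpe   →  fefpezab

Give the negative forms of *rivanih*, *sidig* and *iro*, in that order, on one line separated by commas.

rivanihisi, sidigpo, irozab

The pattern is voicing of the final sound: -isi when the stem ends in a voiceless consonant (*vuhah*, *kihkok*); -po when the stem ends in a voiced consonant (*agahaw*, *rizfog*); -zab when the stem ends in a vowel (*so*, *mila*, *fefpe*).
*rivanih*: final sound = /h/, a voiceless consonant → -isi → *rivanihisi*.
The final sound of *sidig* is /g/, which is a voiced consonant, so the suffix is -po, giving *sidigpo*.
The final sound of *iro* is /o/, which is a vowel, so the suffix is -zab, giving *irozab*.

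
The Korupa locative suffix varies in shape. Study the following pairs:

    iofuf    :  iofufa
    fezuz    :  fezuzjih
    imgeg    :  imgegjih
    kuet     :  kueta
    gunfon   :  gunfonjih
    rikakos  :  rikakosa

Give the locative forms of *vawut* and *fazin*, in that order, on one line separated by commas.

Looking at the final consonant of each stem: -a when the stem ends in a voiceless consonant (*iofuf*, *kuet*, *rikakos*); -jih when the stem ends in a voiced consonant (*fezuz*, *imgeg*, *gunfon*).
*vawut*: final consonant = /t/, voiceless → -a → *vawuta*.
The final consonant of *fazin* is /n/, which is voiced, so the suffix is -jih, giving *fazinjih*.

vawuta, fazinjih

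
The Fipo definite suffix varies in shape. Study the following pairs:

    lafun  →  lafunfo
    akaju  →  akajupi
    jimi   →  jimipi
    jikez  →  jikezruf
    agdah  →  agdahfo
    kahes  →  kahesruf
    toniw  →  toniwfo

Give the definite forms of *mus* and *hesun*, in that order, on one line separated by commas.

The alternation tracks the final sound of the stem — -ruf when the stem ends in a sibilant (*jikez*, *kahes*); -fo when the stem ends in a non-sibilant consonant (*lafun*, *agdah*, *toniw*); -pi when the stem ends in a vowel (*akaju*, *jimi*).
*mus* — final sound /s/ (a sibilant) → -ruf → *musruf*.
Since the final sound of *hesun* is /n/ (a non-sibilant consonant), it takes -fo, giving *hesunfo*.

musruf, hesunfo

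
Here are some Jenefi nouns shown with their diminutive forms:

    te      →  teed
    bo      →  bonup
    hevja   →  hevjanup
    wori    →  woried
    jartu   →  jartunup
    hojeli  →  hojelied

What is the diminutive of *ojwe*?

ojweed

The alternation tracks the last vowel of the stem — -ed when the last vowel of the stem is a front vowel (*te*, *wori*, *hojeli*); -nup when the last vowel of the stem is a back vowel (*bo*, *hevja*, *jartu*).
*ojwe*: last vowel = /e/, a front vowel → -ed → *ojweed*.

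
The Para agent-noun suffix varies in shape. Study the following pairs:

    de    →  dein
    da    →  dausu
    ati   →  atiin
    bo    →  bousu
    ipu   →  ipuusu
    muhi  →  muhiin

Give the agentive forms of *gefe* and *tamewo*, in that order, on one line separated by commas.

The pattern is front/back vowel harmony: -in when the last vowel of the stem is a front vowel (*de*, *ati*, *muhi*); -usu when the last vowel of the stem is a back vowel (*da*, *bo*, *ipu*).
The last vowel of *gefe* is /e/, which is a front vowel, so the suffix is -in, giving *gefein*.
The last vowel of *tamewo* is /o/, which is a back vowel, so the suffix is -usu, giving *tamewousu*.

gefein, tamewousu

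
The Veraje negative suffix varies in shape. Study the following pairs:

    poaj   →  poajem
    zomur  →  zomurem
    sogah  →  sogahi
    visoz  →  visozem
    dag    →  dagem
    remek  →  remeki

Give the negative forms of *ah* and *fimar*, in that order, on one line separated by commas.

ahi, fimarem

The pattern is voicing of the final consonant: -i when the stem ends in a voiceless consonant (*sogah*, *remek*); -em when the stem ends in a voiced consonant (*poaj*, *zomur*, *visoz*, *dag*).
The final consonant of *ah* is /h/, which is voiceless, so the suffix is -i, giving *ahi*.
*fimar*: final consonant = /r/, voiced → -em → *fimarem*.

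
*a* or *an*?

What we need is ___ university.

a

The indefinite article is chosen by the initial *sound* of the following word, not its spelling.
*university* begins with the sound /juː/ (u pronounced /juː/) — a consonant sound.
So the article is *a*: What we need is a university.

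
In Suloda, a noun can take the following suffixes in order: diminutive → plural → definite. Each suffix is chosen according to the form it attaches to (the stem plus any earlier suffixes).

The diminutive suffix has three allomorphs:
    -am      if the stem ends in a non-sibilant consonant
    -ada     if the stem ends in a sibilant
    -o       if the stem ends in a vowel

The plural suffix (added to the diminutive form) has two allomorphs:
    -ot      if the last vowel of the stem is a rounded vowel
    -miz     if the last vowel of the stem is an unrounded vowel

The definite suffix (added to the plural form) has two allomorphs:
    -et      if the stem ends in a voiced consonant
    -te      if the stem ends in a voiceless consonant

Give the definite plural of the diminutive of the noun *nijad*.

Since the final sound of *nijad* is /d/ (a non-sibilant consonant), it takes -am, giving *nijadam*.
Since the last vowel of the diminutive form *nijadam* is /a/ (an unrounded vowel), it takes -miz, giving *nijadammiz*.
The plural form *nijadammiz*: final consonant = /z/, voiced → -et → *nijadammizet*.

nijadammizet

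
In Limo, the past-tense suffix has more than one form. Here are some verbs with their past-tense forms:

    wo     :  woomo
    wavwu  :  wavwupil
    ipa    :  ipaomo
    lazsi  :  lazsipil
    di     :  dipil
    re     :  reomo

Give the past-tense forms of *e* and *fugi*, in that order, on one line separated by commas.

eomo, fugipil

The pattern is height harmony: -pil when the last vowel of the stem is a high vowel (*wavwu*, *lazsi*, *di*); -omo when the last vowel of the stem is a non-high vowel (*wo*, *ipa*, *re*).
*e*: last vowel = /e/, a non-high vowel → -omo → *eomo*.
*fugi*: last vowel = /i/, a high vowel → -pil → *fugipil*.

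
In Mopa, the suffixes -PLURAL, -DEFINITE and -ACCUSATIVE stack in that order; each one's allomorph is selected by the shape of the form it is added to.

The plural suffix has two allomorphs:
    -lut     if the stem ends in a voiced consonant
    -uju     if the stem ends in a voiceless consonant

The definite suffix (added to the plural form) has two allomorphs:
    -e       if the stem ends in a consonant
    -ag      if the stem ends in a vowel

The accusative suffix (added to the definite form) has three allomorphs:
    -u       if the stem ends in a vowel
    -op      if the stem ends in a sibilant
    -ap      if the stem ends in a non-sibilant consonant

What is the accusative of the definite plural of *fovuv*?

fovuvluteu

The final consonant of *fovuv* is /v/, which is voiced, so the plural suffix is -lut, giving *fovuvlut*.
Since the final sound of the plural form *fovuvlut* is /t/ (a consonant), it takes -e, giving *fovuvlute*.
The definite form *fovuvlute* — final sound /e/ (a vowel) → -u → *fovuvluteu*.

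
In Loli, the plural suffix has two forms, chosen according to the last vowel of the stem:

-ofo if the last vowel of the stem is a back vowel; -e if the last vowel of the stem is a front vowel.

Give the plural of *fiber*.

fibere

*fiber*: last vowel = /e/, a front vowel → -e → *fibere*.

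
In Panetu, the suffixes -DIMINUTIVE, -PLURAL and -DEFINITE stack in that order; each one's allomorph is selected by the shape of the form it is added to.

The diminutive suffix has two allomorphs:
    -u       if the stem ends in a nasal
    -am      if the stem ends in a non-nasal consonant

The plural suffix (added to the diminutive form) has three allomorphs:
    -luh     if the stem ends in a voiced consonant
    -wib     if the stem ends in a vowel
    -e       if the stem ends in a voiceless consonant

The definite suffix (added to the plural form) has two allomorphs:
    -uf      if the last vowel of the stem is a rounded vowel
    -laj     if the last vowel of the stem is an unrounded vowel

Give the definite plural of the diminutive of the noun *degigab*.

degigabamluhuf

*degigab*: final consonant = /b/, non-nasal → -am → *degigabam*.
The final sound of the diminutive form *degigabam* is /m/, which is a voiced consonant, so the plural suffix is -luh, giving *degigabamluh*.
The plural form *degigabamluh* — last vowel /u/ (a rounded vowel) → -uf → *degigabamluhuf*.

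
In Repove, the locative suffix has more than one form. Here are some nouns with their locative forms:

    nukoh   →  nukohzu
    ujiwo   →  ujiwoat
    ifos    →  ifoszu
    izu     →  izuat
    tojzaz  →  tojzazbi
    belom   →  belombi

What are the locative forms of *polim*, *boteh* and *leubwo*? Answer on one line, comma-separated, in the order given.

The alternation tracks the final sound of the stem — -zu when the stem ends in a voiceless consonant (*nukoh*, *ifos*); -bi when the stem ends in a voiced consonant (*tojzaz*, *belom*); -at when the stem ends in a vowel (*ujiwo*, *izu*).
Since the final sound of *polim* is /m/ (a voiced consonant), it takes -bi, giving *polimbi*.
*boteh* — final sound /h/ (a voiceless consonant) → -zu → *botehzu*.
The final sound of *leubwo* is /o/, which is a vowel, so the suffix is -at, giving *leubwoat*.

polimbi, botehzu, leubwoat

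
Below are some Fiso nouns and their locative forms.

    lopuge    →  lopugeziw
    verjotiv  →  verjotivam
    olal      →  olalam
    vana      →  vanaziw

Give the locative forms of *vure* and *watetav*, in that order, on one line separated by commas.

The suffix is conditioned by the final sound: -am when the stem ends in a consonant (*verjotiv*, *olal*); -ziw when the stem ends in a vowel (*lopuge*, *vana*).
*vure* — final sound /e/ (a vowel) → -ziw → *vureziw*.
Since the final sound of *watetav* is /v/ (a consonant), it takes -am, giving *watetavam*.

vureziw, watetavam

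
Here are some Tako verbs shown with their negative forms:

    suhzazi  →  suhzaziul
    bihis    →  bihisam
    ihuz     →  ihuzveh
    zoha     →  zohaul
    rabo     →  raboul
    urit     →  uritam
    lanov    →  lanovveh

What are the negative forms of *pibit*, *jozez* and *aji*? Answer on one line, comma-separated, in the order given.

Looking at the final sound of each stem: -am when the stem ends in a voiceless consonant (*bihis*, *urit*); -veh when the stem ends in a voiced consonant (*ihuz*, *lanov*); -ul when the stem ends in a vowel (*suhzazi*, *zoha*, *rabo*).
*pibit* — final sound /t/ (a voiceless consonant) → -am → *pibitam*.
The final sound of *jozez* is /z/, which is a voiced consonant, so the suffix is -veh, giving *jozezveh*.
The final sound of *aji* is /i/, which is a vowel, so the suffix is -ul, giving *ajiul*.

pibitam, jozezveh, ajiul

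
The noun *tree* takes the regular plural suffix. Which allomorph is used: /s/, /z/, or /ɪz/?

/z/

The stem *tree* ends in a voiced non-sibilant sound.
The plural suffix surfaces as /ɪz/ after sibilants, /s/ after other voiceless consonants, and /z/ after other voiced sounds.
So the plural -s on *tree* is pronounced /z/.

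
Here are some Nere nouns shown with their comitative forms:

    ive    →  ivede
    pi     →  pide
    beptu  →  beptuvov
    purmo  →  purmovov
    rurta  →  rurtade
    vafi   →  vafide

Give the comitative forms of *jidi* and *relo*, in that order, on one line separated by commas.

jidide, relovov

The suffix is conditioned by the last vowel: -vov when the last vowel of the stem is a rounded vowel (*beptu*, *purmo*); -de when the last vowel of the stem is an unrounded vowel (*ive*, *pi*, *rurta*, *vafi*).
The last vowel of *jidi* is /i/, which is an unrounded vowel, so the suffix is -de, giving *jidide*.
*relo* — last vowel /o/ (a rounded vowel) → -vov → *relovov*.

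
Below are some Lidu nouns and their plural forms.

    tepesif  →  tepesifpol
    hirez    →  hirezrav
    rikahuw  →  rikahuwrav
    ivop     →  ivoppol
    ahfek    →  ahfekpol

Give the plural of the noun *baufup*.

The pattern is voicing of the final consonant: -pol when the stem ends in a voiceless consonant (*tepesif*, *ivop*, *ahfek*); -rav when the stem ends in a voiced consonant (*hirez*, *rikahuw*).
*baufup*: final consonant = /p/, voiceless → -pol → *baufuppol*.

baufuppol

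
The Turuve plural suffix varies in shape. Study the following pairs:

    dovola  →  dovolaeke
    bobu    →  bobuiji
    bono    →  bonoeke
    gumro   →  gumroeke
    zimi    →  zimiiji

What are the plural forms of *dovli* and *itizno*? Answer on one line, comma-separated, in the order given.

The suffix is conditioned by the last vowel: -iji when the last vowel of the stem is a high vowel (*bobu*, *zimi*); -eke when the last vowel of the stem is a non-high vowel (*dovola*, *bono*, *gumro*).
The last vowel of *dovli* is /i/, which is a high vowel, so the suffix is -iji, giving *dovliiji*.
Since the last vowel of *itizno* is /o/ (a non-high vowel), it takes -eke, giving *itiznoeke*.

dovliiji, itiznoeke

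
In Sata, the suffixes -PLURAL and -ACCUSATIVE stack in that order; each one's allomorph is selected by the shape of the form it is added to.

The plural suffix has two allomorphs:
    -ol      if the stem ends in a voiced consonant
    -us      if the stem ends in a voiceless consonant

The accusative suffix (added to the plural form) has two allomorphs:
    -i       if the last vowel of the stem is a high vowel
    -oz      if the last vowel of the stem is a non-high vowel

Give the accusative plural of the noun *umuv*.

umuvoloz

*umuv*: final consonant = /v/, voiced → -ol → *umuvol*.
Since the last vowel of the plural form *umuvol* is /o/ (a non-high vowel), it takes -oz, giving *umuvoloz*.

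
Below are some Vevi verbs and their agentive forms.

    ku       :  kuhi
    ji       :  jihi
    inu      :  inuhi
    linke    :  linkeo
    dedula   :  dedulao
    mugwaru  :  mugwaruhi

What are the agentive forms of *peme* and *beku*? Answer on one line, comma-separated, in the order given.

The pattern is height harmony: -hi when the last vowel of the stem is a high vowel (*ku*, *ji*, *inu*, *mugwaru*); -o when the last vowel of the stem is a non-high vowel (*linke*, *dedula*).
The last vowel of *peme* is /e/, which is a non-high vowel, so the suffix is -o, giving *pemeo*.
*beku*: last vowel = /u/, a high vowel → -hi → *bekuhi*.

pemeo, bekuhi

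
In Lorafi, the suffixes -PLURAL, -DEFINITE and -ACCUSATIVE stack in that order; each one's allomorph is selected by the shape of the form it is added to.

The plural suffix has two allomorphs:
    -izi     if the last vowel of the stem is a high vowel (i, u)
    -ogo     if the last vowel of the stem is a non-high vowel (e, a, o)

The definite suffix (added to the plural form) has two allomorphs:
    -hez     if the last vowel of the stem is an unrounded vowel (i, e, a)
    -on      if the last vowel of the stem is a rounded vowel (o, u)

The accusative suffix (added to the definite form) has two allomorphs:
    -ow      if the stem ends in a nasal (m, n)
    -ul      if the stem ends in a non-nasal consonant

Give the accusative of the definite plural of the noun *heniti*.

*heniti*: last vowel = /i/, a high vowel → -izi → *henitiizi*.
Since the last vowel of the plural form *henitiizi* is /i/ (an unrounded vowel), it takes -hez, giving *henitiizihez*.
The definite form *henitiizihez*: final consonant = /z/, non-nasal → -ul → *henitiizihezul*.

henitiizihezul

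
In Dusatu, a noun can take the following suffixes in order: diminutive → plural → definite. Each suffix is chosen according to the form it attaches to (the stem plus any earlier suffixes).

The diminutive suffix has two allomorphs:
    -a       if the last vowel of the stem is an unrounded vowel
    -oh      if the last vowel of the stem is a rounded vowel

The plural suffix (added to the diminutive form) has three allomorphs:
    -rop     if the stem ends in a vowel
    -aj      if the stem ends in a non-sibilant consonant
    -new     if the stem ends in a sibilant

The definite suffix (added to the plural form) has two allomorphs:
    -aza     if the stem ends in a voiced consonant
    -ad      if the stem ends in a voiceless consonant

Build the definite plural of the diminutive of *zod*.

zodohajaza

*zod*: last vowel = /o/, a rounded vowel → -oh → *zodoh*.
Since the final sound of the diminutive form *zodoh* is /h/ (a non-sibilant consonant), it takes -aj, giving *zodohaj*.
The final consonant of the plural form *zodohaj* is /j/, which is voiced, so the definite suffix is -aza, giving *zodohajaza*.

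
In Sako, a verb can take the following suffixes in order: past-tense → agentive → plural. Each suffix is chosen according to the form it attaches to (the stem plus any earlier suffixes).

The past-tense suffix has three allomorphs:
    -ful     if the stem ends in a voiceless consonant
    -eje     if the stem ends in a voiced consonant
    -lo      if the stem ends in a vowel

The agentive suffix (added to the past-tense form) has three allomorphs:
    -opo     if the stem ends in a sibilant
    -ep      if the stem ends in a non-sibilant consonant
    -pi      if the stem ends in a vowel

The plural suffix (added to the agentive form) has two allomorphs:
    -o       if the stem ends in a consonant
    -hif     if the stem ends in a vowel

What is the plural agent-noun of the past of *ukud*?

ukudejepihif

The final sound of *ukud* is /d/, which is a voiced consonant, so the past-tense suffix is -eje, giving *ukudeje*.
The past-tense form *ukudeje* — final sound /e/ (a vowel) → -pi → *ukudejepi*.
The agentive form *ukudejepi*: final sound = /i/, a vowel → -hif → *ukudejepihif*.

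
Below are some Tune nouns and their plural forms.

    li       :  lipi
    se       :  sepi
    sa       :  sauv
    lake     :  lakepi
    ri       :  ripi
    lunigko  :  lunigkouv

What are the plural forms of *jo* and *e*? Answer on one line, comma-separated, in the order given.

The alternation tracks the last vowel of the stem — -pi when the last vowel of the stem is a front vowel (*li*, *se*, *lake*, *ri*); -uv when the last vowel of the stem is a back vowel (*sa*, *lunigko*).
*jo*: last vowel = /o/, a back vowel → -uv → *jouv*.
*e* — last vowel /e/ (a front vowel) → -pi → *epi*.

jouv, epi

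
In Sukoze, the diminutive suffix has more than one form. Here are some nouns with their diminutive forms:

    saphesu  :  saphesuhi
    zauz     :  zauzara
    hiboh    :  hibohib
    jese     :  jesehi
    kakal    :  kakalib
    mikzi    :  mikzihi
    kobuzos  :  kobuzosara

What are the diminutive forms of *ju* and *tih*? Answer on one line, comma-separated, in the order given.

juhi, tihib

The pattern is sibilance of the final sound: -ara when the stem ends in a sibilant (*zauz*, *kobuzos*); -ib when the stem ends in a non-sibilant consonant (*hiboh*, *kakal*); -hi when the stem ends in a vowel (*saphesu*, *jese*, *mikzi*).
Since the final sound of *ju* is /u/ (a vowel), it takes -hi, giving *juhi*.
Since the final sound of *tih* is /h/ (a non-sibilant consonant), it takes -ib, giving *tihib*.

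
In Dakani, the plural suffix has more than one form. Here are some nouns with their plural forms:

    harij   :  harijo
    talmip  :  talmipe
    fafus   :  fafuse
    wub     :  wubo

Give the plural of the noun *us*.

use

The pattern is voicing of the final consonant: -e when the stem ends in a voiceless consonant (*talmip*, *fafus*); -o when the stem ends in a voiced consonant (*harij*, *wub*).
*us* — final consonant /s/ (voiceless) → -e → *use*.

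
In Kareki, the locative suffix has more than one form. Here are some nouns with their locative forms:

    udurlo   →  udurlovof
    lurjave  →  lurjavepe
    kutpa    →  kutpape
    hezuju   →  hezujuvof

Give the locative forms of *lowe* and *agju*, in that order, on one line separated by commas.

lowepe, agjuvof

The alternation tracks the last vowel of the stem — -vof when the last vowel of the stem is a rounded vowel (*udurlo*, *hezuju*); -pe when the last vowel of the stem is an unrounded vowel (*lurjave*, *kutpa*).
Since the last vowel of *lowe* is /e/ (an unrounded vowel), it takes -pe, giving *lowepe*.
Since the last vowel of *agju* is /u/ (a rounded vowel), it takes -vof, giving *agjuvof*.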